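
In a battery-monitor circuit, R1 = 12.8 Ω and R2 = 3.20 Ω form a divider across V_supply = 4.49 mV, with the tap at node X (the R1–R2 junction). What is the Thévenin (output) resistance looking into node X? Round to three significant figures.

Zeroing V_supply shorts the top of R1 to ground, so R_th = R1 ‖ R2 = 2.560 Ω.

R_th ≈ 2.56 Ω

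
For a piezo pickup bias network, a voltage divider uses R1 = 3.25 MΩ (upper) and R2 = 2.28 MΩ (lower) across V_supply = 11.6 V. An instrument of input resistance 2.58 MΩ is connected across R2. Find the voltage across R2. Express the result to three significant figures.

V_out ≈ 3.15 V

The load sits in parallel with R2, giving an effective lower resistance R2' = R2·R_L/(R2+R_L) = 1.210 MΩ.
Then V_out = V_supply · R2'/(R1 + R2') = 11.6 × 1.210/4.460 = 3.148 V.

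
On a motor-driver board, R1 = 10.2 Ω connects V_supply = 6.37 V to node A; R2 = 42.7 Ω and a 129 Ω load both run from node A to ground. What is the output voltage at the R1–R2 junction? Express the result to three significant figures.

V_out ≈ 4.83 V

R2 ‖ R_L = (42.7 × 129)/(42.7 + 129) = 32.08 Ω.
Now apply the divider: V_out = 6.37 × 0.7588 = 4.833 V.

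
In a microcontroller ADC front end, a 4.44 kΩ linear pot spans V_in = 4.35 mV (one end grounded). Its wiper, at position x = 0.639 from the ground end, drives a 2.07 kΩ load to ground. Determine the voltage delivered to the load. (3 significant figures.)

V_out ≈ 1.86 mV

Split the track: R_lower = x·R_p = 2.837 kΩ, R_upper = (1−x)·R_p = 1.603 kΩ.
R_L loads the lower segment: effective lower R = 1.197 kΩ.
Then V_out = V_in · 1.197/(1.603 + 1.197) = 1.860 mV.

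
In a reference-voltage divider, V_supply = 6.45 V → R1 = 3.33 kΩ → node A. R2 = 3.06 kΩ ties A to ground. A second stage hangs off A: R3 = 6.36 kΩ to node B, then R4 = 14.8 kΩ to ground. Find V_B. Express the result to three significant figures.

Looking into the second stage from A: R3 + R4 = 21.16 kΩ appears in parallel with R2.
R2 ‖ (R3+R4) = 2.673 kΩ.
First divider: V_A = V_supply · 2.673/(3.33 + 2.673) = 2.872 V.
Stage 2 is unloaded, so V_B = V_A · R4/(R3+R4) = 2.872 × 14.8/21.16 = 2.009 V.

V_B ≈ 2.01 V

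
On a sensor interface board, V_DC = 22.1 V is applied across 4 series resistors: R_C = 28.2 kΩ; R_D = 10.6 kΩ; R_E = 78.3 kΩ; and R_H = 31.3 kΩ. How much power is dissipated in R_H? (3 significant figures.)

P ≈ 0.694 mW

The common current is I = 22.1/148.4 = 0.1489 mA.
P(R_H) = I²·R_H = (0.1489)² × 31.3 = 0.6942 mW.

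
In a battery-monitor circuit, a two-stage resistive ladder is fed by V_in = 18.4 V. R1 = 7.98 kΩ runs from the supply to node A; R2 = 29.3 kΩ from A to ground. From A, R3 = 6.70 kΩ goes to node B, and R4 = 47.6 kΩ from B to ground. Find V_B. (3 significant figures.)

V_B ≈ 11.4 V

Looking into the second stage from A: R3 + R4 = 54.30 kΩ appears in parallel with R2.
R2 ‖ (R3+R4) = 19.03 kΩ.
So V_A = 18.4 × 0.7046 = 12.96 V.
Then the unloaded second divider: V_B = V_A × R4/(R3+R4) = 12.96 × 0.8766 = 11.36 V.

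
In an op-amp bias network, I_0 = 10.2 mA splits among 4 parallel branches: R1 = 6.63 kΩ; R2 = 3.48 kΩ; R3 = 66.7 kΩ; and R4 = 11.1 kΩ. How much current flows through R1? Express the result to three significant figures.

I ≈ 2.83 mA

Conductances: ΣG = 1/6.63 + 1/3.48 + 1/66.7 + 1/11.1 = 0.5433 (1/kΩ).
Current divider: I(R1) = I_0 · G_k/ΣG = 10.2 × (0.1508/0.5433) = 10.2 × 0.2776 = 2.832 mA.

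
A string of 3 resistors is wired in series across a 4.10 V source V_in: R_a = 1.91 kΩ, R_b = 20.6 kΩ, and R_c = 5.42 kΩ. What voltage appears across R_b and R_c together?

ΣR = 1.91 + 20.6 + 5.42 = 27.93 kΩ.
R_{R_b..R_c} = 20.6 + 5.42 = 26.02 kΩ.
Voltage divider: V = V_in · (26.02 / 27.93) = 4.10 × 0.9316 = 3.820 V.

V ≈ 3.82 V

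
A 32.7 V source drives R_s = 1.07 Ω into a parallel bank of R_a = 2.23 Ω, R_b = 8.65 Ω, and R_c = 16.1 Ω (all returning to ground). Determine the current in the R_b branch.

Combine the parallel branches: R_p = (1/2.23 + 1/8.65 + 1/16.1)⁻¹ = 1.597 Ω.
V_A = 32.7 × 1.597/2.667 = 19.58 V.
I(R_b) = V_A / R_b = 19.58/8.65 = 2.264 A.

I ≈ 2.26 A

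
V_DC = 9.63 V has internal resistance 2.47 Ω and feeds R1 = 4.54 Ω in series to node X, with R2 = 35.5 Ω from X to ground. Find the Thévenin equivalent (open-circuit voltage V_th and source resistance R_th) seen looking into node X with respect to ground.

V_th ≈ 8.04 V, R_th ≈ 5.85 Ω

R1' = 2.47 + 4.54 = 7.010 Ω (source resistance + R1).
V_th is the unloaded tap voltage: V_DC · R2/(R1'+R2) = 9.63 × 0.8351 = 8.042 V.
Looking into X with the source shorted: R_th = R1'·R2/(R1'+R2) = 7.010 × 35.5/42.51 = 5.854 Ω.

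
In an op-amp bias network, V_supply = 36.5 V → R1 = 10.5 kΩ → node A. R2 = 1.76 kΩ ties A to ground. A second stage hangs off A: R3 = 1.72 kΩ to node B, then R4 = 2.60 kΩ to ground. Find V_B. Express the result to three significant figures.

Node A sees R2 in parallel with the series input of stage 2, R3 + R4 = 4.320 kΩ.
R2 ‖ (R3+R4) = 1.251 kΩ.
So V_A = 36.5 × 0.1064 = 3.884 V.
Then the unloaded second divider: V_B = V_A × R4/(R3+R4) = 3.884 × 0.6019 = 2.338 V.

V_B ≈ 2.34 V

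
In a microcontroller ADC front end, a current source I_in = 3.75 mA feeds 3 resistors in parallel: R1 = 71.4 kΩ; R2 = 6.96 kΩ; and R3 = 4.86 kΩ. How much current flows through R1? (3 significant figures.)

Total conductance ΣG = 1/71.4 + 1/6.96 + 1/4.86 = 0.3634 (units of 1/kΩ).
R1 takes the fraction G_k/ΣG = 0.01401/0.3634 = 0.03854, so I = 3.75 × 0.03854 = 0.1445 mA.

I ≈ 0.145 mA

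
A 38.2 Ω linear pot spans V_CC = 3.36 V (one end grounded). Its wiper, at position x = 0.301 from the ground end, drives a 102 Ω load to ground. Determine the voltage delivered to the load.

V_out ≈ 0.937 V

Split the track: R_lower = x·R_p = 11.50 Ω, R_upper = (1−x)·R_p = 26.70 Ω.
Lower segment in parallel with the load: 11.50 ‖ 102 = 10.33 Ω.
Then V_out = V_CC · 10.33/(26.70 + 10.33) = 0.9375 V.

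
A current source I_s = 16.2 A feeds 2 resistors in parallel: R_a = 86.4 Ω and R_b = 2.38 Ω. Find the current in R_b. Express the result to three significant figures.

Two-branch current divider: I_k = I_s · R_other/(R_1 + R_2).
So I = 16.2 × 86.4/88.78 = 15.77 A.

I ≈ 15.8 A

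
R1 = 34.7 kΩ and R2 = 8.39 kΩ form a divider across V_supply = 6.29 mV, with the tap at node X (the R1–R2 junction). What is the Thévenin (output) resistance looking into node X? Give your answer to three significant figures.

R_th ≈ 6.76 kΩ

With V_supply suppressed (replaced by a short), R_th = R1 ‖ R2 = (34.70 × 8.39)/(34.70 + 8.39) = 6.756 kΩ.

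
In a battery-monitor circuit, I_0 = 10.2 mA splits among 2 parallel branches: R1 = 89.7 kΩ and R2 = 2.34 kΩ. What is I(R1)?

I ≈ 0.259 mA

Two-branch current divider: I_k = I_0 · R_other/(R_1 + R_2).
I(R1) = 10.2 × 2.34/(89.7 + 2.34) = 10.2 × 0.02542 = 0.2593 mA.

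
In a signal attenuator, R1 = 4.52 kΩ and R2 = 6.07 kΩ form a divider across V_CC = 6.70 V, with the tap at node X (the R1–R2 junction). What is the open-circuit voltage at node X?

V_th ≈ 3.84 V

V_th is the unloaded tap voltage: V_CC · R2/(R1+R2) = 6.70 × 0.5732 = 3.840 V.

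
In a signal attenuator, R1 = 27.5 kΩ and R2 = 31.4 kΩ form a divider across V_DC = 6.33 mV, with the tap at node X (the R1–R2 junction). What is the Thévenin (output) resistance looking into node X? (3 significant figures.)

Zeroing V_DC shorts the top of R1 to ground, so R_th = R1 ‖ R2 = 14.66 kΩ.

R_th ≈ 14.7 kΩ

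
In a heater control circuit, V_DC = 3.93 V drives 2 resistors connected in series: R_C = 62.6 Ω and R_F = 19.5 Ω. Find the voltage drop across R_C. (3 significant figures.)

ΣR = 62.6 + 19.5 = 82.10 Ω.
By the voltage-divider rule, V = 3.93 × 62.60/82.10 = 2.997 V.

V ≈ 3.00 V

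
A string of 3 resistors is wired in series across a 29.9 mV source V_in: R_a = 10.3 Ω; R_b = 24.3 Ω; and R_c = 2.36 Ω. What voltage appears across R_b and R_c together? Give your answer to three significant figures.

V ≈ 21.6 mV

Total series resistance ΣR = 10.3 + 24.3 + 2.36 = 36.96 Ω.
R_{R_b..R_c} = 24.3 + 2.36 = 26.66 Ω.
By the voltage-divider rule, V = 29.9 × 26.66/36.96 = 21.57 mV.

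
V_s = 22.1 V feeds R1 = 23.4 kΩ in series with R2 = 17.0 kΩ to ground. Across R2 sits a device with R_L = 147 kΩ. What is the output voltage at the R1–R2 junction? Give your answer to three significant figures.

First combine the lower leg with the load: R2 ‖ R_L = 15.24 kΩ.
Then V_out = V_s · R2'/(R1 + R2') = 22.1 × 15.24/38.64 = 8.716 V.
(Unloaded it would be 9.30 V; the load pulls it down.)

V_out ≈ 8.72 V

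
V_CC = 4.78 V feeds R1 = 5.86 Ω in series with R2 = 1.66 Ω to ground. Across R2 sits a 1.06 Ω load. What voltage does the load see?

R2 ‖ R_L = (1.66 × 1.06)/(1.66 + 1.06) = 0.6469 Ω.
Voltage divider with the loaded lower leg: V_out = 4.78 × 0.6469/(5.86 + 0.6469) = 4.78 × 0.09942 = 0.4752 V.

V_out ≈ 0.475 V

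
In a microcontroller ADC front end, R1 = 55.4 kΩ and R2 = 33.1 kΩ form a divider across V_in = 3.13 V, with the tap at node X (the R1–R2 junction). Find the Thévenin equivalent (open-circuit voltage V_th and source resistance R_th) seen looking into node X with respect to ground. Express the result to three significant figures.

V_th is the unloaded tap voltage: V_in · R2/(R1+R2) = 3.13 × 0.3740 = 1.171 V.
Zeroing V_in shorts the top of R1 to ground, so R_th = R1 ‖ R2 = 20.72 kΩ.

V_th ≈ 1.17 V, R_th ≈ 20.7 kΩ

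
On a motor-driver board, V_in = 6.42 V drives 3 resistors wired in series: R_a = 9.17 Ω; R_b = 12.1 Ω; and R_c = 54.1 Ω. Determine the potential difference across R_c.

ΣR = 9.17 + 12.1 + 54.1 = 75.37 Ω.
By the voltage-divider rule, V = 6.42 × 54.10/75.37 = 4.608 V.

V ≈ 4.61 V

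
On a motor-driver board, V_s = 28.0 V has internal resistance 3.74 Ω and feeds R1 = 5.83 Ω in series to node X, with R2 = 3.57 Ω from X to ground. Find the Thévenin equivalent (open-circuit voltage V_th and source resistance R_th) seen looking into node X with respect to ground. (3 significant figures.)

V_th ≈ 7.61 V, R_th ≈ 2.60 Ω

R1' = 3.74 + 5.83 = 9.570 Ω (source resistance + R1).
Open-circuit (no load on X): V_th = V_s · R2/(R1' + R2) = 28.0 × 3.57/(9.570 + 3.57) = 7.607 V.
With V_s suppressed (replaced by a short), R_th = R1' ‖ R2 = (9.570 × 3.57)/(9.570 + 3.57) = 2.600 Ω.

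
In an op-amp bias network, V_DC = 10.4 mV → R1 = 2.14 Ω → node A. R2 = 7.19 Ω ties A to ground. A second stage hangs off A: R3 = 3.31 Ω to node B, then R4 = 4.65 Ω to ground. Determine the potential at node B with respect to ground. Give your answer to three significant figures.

The second stage (R3 + R4 = 7.960 Ω) loads node A in parallel with R2.
Effective lower resistance at A: R2 ‖ 7.960 = 3.778 Ω.
V_A = 10.4 × 3.778/(2.14 + 3.778) = 6.639 mV.
Then the unloaded second divider: V_B = V_A × R4/(R3+R4) = 6.639 × 0.5842 = 3.878 mV.

V_B ≈ 3.88 mV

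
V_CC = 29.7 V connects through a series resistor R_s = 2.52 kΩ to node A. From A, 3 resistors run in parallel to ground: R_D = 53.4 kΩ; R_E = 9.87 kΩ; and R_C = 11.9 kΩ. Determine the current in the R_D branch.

Equivalent of the parallel group: R_p = 4.900 kΩ.
V_A by voltage divider: V_A = 29.7 × 4.900/(2.52 + 4.900) = 19.61 V.
I(R_D) = V_A / R_D = 19.61/53.4 = 0.3673 mA.

I ≈ 0.367 mA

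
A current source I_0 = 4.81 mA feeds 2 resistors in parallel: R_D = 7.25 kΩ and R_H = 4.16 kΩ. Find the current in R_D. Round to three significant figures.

I ≈ 1.75 mA

For two parallel branches, I_k = I_0 · (other R)/(sum of R).
So I = 4.81 × 4.16/11.41 = 1.754 mA.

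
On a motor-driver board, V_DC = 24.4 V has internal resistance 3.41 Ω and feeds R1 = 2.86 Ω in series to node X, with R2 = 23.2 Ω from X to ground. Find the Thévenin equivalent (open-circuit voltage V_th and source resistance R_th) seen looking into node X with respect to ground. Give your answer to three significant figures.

R1' = 3.41 + 2.86 = 6.270 Ω (source resistance + R1).
V_th is the unloaded tap voltage: V_DC · R2/(R1'+R2) = 24.4 × 0.7872 = 19.21 V.
Looking into X with the source shorted: R_th = R1'·R2/(R1'+R2) = 6.270 × 23.2/29.47 = 4.936 Ω.

V_th ≈ 19.2 V, R_th ≈ 4.94 Ω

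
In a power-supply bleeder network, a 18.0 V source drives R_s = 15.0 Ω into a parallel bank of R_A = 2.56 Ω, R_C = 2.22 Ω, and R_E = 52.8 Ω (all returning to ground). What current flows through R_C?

I ≈ 0.583 A

Parallel bank: R_p = 1/(1/2.56 + 1/2.22 + 1/52.8) = 1.163 Ω.
V_A = 18.0 × 1.163/16.16 = 1.295 V.
I(R_C) = V_A / R_C = 1.295/2.22 = 0.5833 A.
(Equivalently: I_total = 1.114 A, then current-divider fraction G_k/ΣG = 0.5238.)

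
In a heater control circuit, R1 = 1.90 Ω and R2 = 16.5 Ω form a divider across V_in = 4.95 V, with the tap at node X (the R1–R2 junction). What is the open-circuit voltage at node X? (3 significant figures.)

V_th ≈ 4.44 V

With X open, the divider is unloaded: V_th = 4.95 × 16.5/18.40 = 4.439 V.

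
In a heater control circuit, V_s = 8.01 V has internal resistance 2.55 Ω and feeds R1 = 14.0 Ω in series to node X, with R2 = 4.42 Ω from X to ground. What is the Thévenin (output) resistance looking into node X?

R_th ≈ 3.49 Ω

R1' = 2.55 + 14.0 = 16.55 Ω (source resistance + R1).
With V_s suppressed (replaced by a short), R_th = R1' ‖ R2 = (16.55 × 4.42)/(16.55 + 4.42) = 3.488 Ω.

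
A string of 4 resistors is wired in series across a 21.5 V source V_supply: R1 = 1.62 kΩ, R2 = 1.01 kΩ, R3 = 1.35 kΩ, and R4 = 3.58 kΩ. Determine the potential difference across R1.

V ≈ 4.61 V

ΣR = 1.62 + 1.01 + 1.35 + 3.58 = 7.560 kΩ.
Voltage divider: V = V_supply · (1.620 / 7.560) = 21.5 × 0.2143 = 4.607 V.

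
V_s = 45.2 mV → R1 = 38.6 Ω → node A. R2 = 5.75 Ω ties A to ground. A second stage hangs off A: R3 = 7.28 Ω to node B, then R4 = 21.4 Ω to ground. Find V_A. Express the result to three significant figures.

V_A ≈ 4.99 mV

The second stage (R3 + R4 = 28.68 Ω) loads node A in parallel with R2.
Effective lower resistance at A: R2 ‖ 28.68 = 4.790 Ω.
So V_A = 45.2 × 0.1104 = 4.990 mV.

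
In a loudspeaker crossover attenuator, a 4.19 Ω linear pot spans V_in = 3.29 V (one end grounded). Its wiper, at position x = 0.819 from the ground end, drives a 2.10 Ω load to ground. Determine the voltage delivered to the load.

Split the track: R_lower = x·R_p = 3.432 Ω, R_upper = (1−x)·R_p = 0.7584 Ω.
(x·R_p) ‖ R_L = 1.303 Ω.
V_out = 3.29 × 1.303/(0.7584 + 1.303) = 2.079 V.
(Unloaded: V_out = x·V_in = 2.69 V.)

V_out ≈ 2.08 V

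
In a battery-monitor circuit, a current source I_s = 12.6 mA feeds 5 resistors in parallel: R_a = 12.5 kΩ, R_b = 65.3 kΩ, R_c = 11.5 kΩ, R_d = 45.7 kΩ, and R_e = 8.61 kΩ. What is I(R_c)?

Conductances: ΣG = 1/12.5 + 1/65.3 + 1/11.5 + 1/45.7 + 1/8.61 = 0.3203 (1/kΩ).
Current divider: I(R_c) = I_s · G_k/ΣG = 12.6 × (0.08696/0.3203) = 12.6 × 0.2715 = 3.421 mA.

I ≈ 3.42 mA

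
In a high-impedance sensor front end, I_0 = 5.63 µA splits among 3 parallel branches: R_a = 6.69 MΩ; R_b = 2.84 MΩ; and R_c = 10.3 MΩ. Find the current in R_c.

I ≈ 0.913 µA

Conductances: ΣG = 1/6.69 + 1/2.84 + 1/10.3 = 0.5987 (1/MΩ).
By the current-divider rule, I = I_0 · G_k/ΣG = 5.63 × 0.1622 = 0.9130 µA.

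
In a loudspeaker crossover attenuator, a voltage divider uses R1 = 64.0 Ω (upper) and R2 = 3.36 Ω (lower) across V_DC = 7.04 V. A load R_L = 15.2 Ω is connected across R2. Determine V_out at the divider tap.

First combine the lower leg with the load: R2 ‖ R_L = 2.752 Ω.
Voltage divider with the loaded lower leg: V_out = 7.04 × 2.752/(64.0 + 2.752) = 7.04 × 0.04122 = 0.2902 V.
(Unloaded it would be 0.351 V; the load pulls it down.)

V_out ≈ 0.290 V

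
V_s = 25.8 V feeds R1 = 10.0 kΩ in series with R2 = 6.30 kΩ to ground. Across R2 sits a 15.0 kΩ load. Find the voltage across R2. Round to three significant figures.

V_out ≈ 7.93 V

The load sits in parallel with R2, giving an effective lower resistance R2' = R2·R_L/(R2+R_L) = 4.437 kΩ.
Voltage divider with the loaded lower leg: V_out = 25.8 × 4.437/(10.0 + 4.437) = 25.8 × 0.3073 = 7.929 V.
(Unloaded it would be 9.97 V; the load pulls it down.)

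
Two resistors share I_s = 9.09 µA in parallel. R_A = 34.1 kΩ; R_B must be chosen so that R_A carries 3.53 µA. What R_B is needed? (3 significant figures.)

R_B ≈ 21.6 kΩ

The fraction through R_A equals R_B/(R_A+R_B).
3.53/9.09 = R_B/(R_A + R_B) → R_B = R_A · (0.3883)/(1 − 0.3883) = 34.1 × 0.6349 = 21.65 kΩ.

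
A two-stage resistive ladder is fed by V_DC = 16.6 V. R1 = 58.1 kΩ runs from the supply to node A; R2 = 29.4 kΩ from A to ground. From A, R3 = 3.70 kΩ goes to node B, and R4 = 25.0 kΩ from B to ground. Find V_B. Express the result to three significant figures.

The second stage (R3 + R4 = 28.70 kΩ) loads node A in parallel with R2.
Effective lower resistance at A: R2 ‖ 28.70 = 14.52 kΩ.
So V_A = 16.6 × 0.2000 = 3.320 V.
Stage 2 is unloaded, so V_B = V_A · R4/(R3+R4) = 3.320 × 25.0/28.70 = 2.892 V.

V_B ≈ 2.89 V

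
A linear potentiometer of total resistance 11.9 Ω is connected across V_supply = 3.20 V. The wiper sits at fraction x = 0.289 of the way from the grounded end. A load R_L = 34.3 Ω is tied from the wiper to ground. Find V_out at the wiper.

V_out ≈ 0.863 V

The pot divides into 8.461 Ω above the wiper and 3.439 Ω below.
R_L loads the lower segment: effective lower R = 3.126 Ω.
Loaded-divider output: V_out = 3.20 × 0.2698 = 0.8633 V.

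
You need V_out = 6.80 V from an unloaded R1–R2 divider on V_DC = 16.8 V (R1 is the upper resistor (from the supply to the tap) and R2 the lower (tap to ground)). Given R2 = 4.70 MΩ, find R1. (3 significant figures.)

V_out/V_DC = R2/(R1+R2) = 0.4048.
So R1 = R2 · (V_DC/V_out − 1) = 4.70 × (16.8/6.80 − 1) = 4.70 × 1.471 = 6.912 MΩ.

R1 ≈ 6.91 MΩ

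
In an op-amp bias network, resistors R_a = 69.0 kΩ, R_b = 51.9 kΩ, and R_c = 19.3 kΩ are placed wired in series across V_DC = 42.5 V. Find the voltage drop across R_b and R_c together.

V ≈ 21.6 V

ΣR = 69.0 + 51.9 + 19.3 = 140.2 kΩ.
R_{R_b..R_c} = 51.9 + 19.3 = 71.20 kΩ.
By the voltage-divider rule, V = 42.5 × 71.20/140.2 = 21.58 V.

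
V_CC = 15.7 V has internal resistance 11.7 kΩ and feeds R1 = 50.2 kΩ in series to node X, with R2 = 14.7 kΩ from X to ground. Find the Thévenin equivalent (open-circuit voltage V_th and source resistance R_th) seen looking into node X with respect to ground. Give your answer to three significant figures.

R1' = 11.7 + 50.2 = 61.90 kΩ (source resistance + R1).
V_th is the unloaded tap voltage: V_CC · R2/(R1'+R2) = 15.7 × 0.1919 = 3.013 V.
With V_CC suppressed (replaced by a short), R_th = R1' ‖ R2 = (61.90 × 14.7)/(61.90 + 14.7) = 11.88 kΩ.

V_th ≈ 3.01 V, R_th ≈ 11.9 kΩ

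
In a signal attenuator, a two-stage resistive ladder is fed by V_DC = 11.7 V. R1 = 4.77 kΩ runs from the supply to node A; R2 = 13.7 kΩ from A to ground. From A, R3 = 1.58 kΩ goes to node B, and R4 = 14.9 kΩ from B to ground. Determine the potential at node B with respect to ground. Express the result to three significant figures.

The second stage (R3 + R4 = 16.48 kΩ) loads node A in parallel with R2.
Effective lower resistance at A: R2 ‖ 16.48 = 7.481 kΩ.
V_A = 11.7 × 7.481/(4.77 + 7.481) = 7.145 V.
V_B = V_A × 0.9041 = 6.460 V.

V_B ≈ 6.46 V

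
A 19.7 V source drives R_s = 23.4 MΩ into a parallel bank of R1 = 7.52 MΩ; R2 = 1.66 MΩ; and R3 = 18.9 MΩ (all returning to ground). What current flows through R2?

I ≈ 0.610 µA

Combine the parallel branches: R_p = (1/7.52 + 1/1.66 + 1/18.9)⁻¹ = 1.269 MΩ.
Node voltage V_A = V_CC · R_p/(R_s + R_p) = 19.7 × 0.05142 = 1.013 V.
Branch current I = V_A/R2 = 1.013/1.66 = 0.6103 µA.
(Check via current divider: I_total = 0.7986 µA; share G_k/ΣG = 0.7642 → same result.)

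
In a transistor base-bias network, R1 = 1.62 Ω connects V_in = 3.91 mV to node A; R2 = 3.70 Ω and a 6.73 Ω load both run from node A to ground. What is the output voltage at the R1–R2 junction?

V_out ≈ 2.33 mV

R2 ‖ R_L = (3.70 × 6.73)/(3.70 + 6.73) = 2.387 Ω.
Now apply the divider: V_out = 3.91 × 0.5958 = 2.329 mV.
(Unloaded it would be 2.72 mV; the load pulls it down.)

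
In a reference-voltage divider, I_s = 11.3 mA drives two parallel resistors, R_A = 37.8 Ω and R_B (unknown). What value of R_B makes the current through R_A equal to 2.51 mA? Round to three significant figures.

R_B ≈ 10.8 Ω

Two-branch current divider: I_A = I_s · R_B/(R_A + R_B).
2.51/11.3 = R_B/(R_A + R_B) → R_B = R_A · (0.2221)/(1 − 0.2221) = 37.8 × 0.2856 = 10.79 Ω.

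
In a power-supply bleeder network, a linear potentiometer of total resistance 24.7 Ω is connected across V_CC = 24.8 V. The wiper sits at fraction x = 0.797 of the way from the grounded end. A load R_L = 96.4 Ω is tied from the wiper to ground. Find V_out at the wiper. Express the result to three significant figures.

Lower segment x·R_p = 19.69 Ω; upper segment (1−x)·R_p = 5.014 Ω.
Lower segment in parallel with the load: 19.69 ‖ 96.4 = 16.35 Ω.
V_out = 24.8 × 16.35/(5.014 + 16.35) = 18.98 V.
(Unloaded: V_out = x·V_CC = 19.8 V.)

V_out ≈ 19.0 V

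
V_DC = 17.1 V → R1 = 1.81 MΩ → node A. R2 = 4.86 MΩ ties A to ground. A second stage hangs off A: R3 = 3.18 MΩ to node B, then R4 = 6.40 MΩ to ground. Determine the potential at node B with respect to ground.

V_B ≈ 7.32 V

Looking into the second stage from A: R3 + R4 = 9.580 MΩ appears in parallel with R2.
R2 ‖ (R3+R4) = 3.224 MΩ.
V_A = 17.1 × 3.224/(1.81 + 3.224) = 10.95 V.
Then the unloaded second divider: V_B = V_A × R4/(R3+R4) = 10.95 × 0.6681 = 7.317 V.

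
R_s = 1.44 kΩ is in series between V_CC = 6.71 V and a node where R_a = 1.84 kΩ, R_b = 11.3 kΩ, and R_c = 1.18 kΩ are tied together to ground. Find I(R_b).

Equivalent of the parallel group: R_p = 0.6759 kΩ.
Node voltage V_A = V_CC · R_p/(R_s + R_p) = 6.71 × 0.3194 = 2.144 V.
I(R_b) = V_A / R_b = 2.144/11.3 = 0.1897 mA.
(Equivalently: I_total = 3.171 mA, then current-divider fraction G_k/ΣG = 0.05982.)

I ≈ 0.190 mA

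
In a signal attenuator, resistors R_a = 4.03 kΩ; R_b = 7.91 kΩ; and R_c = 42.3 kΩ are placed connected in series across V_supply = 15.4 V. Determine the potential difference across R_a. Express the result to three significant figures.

V ≈ 1.14 V

ΣR = 4.03 + 7.91 + 42.3 = 54.24 kΩ.
V = V_supply · R/ΣR = 15.4 × 0.07430 = 1.144 V.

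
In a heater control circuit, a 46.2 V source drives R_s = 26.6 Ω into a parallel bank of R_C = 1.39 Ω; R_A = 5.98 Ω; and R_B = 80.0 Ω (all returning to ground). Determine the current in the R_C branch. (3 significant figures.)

I ≈ 1.33 A

Equivalent of the parallel group: R_p = 1.112 Ω.
Node voltage V_A = V_CC · R_p/(R_s + R_p) = 46.2 × 0.04013 = 1.854 V.
Branch current I = V_A/R_C = 1.854/1.39 = 1.334 A.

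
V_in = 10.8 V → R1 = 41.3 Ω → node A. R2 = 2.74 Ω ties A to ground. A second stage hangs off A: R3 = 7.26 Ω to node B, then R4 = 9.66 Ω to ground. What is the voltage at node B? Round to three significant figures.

V_B ≈ 0.333 V

The second stage (R3 + R4 = 16.92 Ω) loads node A in parallel with R2.
Effective lower resistance at A: R2 ‖ 16.92 = 2.358 Ω.
V_A = 10.8 × 2.358/(41.3 + 2.358) = 0.5833 V.
Then the unloaded second divider: V_B = V_A × R4/(R3+R4) = 0.5833 × 0.5709 = 0.3330 V.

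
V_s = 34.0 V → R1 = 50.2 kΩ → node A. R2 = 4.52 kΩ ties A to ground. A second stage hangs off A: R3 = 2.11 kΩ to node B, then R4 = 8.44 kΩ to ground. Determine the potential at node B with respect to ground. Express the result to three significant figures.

The second stage (R3 + R4 = 10.55 kΩ) loads node A in parallel with R2.
R2 ‖ (R3+R4) = 3.164 kΩ.
So V_A = 34.0 × 0.05930 = 2.016 V.
Stage 2 is unloaded, so V_B = V_A · R4/(R3+R4) = 2.016 × 8.44/10.55 = 1.613 V.

V_B ≈ 1.61 V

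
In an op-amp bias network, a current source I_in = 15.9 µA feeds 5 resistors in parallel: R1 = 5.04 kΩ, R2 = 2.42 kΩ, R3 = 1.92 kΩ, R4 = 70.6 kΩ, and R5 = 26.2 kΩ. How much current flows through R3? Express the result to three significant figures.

Conductances: ΣG = 1/5.04 + 1/2.42 + 1/1.92 + 1/70.6 + 1/26.2 = 1.185 (1/kΩ).
Current divider: I(R3) = I_in · G_k/ΣG = 15.9 × (0.5208/1.185) = 15.9 × 0.4396 = 6.990 µA.

I ≈ 6.99 µA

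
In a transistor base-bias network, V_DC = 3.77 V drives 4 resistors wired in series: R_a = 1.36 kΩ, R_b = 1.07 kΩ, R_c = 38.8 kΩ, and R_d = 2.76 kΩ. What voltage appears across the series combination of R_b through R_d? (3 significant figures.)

Total series resistance ΣR = 1.36 + 1.07 + 38.8 + 2.76 = 43.99 kΩ.
R_{R_b..R_d} = 1.07 + 38.8 + 2.76 = 42.63 kΩ.
V = V_DC · R/ΣR = 3.77 × 0.9691 = 3.653 V.

V ≈ 3.65 V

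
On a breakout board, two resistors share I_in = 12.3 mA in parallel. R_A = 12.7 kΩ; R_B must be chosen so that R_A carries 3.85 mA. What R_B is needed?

R_B ≈ 5.79 kΩ

The fraction through R_A equals R_B/(R_A+R_B).
3.85/12.3 = R_B/(R_A + R_B) → R_B = R_A · (0.3130)/(1 − 0.3130) = 12.7 × 0.4556 = 5.786 kΩ.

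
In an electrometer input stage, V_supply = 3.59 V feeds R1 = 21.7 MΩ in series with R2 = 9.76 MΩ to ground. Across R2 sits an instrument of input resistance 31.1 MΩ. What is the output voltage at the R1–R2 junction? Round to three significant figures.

R2 ‖ R_L = (9.76 × 31.1)/(9.76 + 31.1) = 7.429 MΩ.
Then V_out = V_supply · R2'/(R1 + R2') = 3.59 × 7.429/29.13 = 0.9156 V.
(Unloaded it would be 1.11 V; the load pulls it down.)

V_out ≈ 0.916 V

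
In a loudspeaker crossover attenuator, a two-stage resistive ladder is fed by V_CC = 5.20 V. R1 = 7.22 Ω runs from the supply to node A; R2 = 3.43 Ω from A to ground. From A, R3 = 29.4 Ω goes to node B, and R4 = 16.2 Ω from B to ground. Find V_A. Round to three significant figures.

V_A ≈ 1.59 V

Node A sees R2 in parallel with the series input of stage 2, R3 + R4 = 45.60 Ω.
Effective lower resistance at A: R2 ‖ 45.60 = 3.190 Ω.
First divider: V_A = V_CC · 3.190/(7.22 + 3.190) = 1.593 V.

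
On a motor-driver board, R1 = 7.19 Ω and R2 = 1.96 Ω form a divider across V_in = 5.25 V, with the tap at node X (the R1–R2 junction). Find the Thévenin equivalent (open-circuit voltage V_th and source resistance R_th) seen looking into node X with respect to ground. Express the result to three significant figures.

V_th ≈ 1.12 V, R_th ≈ 1.54 Ω

With X open, the divider is unloaded: V_th = 5.25 × 1.96/9.150 = 1.125 V.
Looking into X with the source shorted: R_th = R1·R2/(R1+R2) = 7.190 × 1.96/9.150 = 1.540 Ω.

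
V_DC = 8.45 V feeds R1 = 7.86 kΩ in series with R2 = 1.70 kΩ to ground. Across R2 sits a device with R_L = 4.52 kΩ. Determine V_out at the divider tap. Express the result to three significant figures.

V_out ≈ 1.15 V

The load sits in parallel with R2, giving an effective lower resistance R2' = R2·R_L/(R2+R_L) = 1.235 kΩ.
Voltage divider with the loaded lower leg: V_out = 8.45 × 1.235/(7.86 + 1.235) = 8.45 × 0.1358 = 1.148 V.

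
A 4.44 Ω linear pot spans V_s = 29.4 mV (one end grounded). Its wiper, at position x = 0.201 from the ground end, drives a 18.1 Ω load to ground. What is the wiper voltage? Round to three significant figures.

V_out ≈ 5.69 mV

The pot divides into 3.548 Ω above the wiper and 0.8924 Ω below.
Lower segment in parallel with the load: 0.8924 ‖ 18.1 = 0.8505 Ω.
Loaded-divider output: V_out = 29.4 × 0.1934 = 5.685 mV.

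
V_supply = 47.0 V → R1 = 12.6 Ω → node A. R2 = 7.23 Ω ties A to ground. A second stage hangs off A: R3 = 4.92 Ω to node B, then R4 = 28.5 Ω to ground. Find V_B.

V_B ≈ 12.8 V

Node A sees R2 in parallel with the series input of stage 2, R3 + R4 = 33.42 Ω.
R2 ‖ (R3+R4) = 5.944 Ω.
V_A = 47.0 × 5.944/(12.6 + 5.944) = 15.07 V.
Then the unloaded second divider: V_B = V_A × R4/(R3+R4) = 15.07 × 0.8528 = 12.85 V.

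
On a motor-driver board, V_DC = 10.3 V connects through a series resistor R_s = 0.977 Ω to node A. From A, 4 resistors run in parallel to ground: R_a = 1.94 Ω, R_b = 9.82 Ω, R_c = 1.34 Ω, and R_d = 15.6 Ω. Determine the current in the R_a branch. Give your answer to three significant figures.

I ≈ 2.22 A

Combine the parallel branches: R_p = (1/1.94 + 1/9.82 + 1/1.34 + 1/15.6)⁻¹ = 0.7004 Ω.
V_A = 10.3 × 0.7004/1.677 = 4.301 V.
I(R_a) = V_A / R_a = 4.301/1.94 = 2.217 A.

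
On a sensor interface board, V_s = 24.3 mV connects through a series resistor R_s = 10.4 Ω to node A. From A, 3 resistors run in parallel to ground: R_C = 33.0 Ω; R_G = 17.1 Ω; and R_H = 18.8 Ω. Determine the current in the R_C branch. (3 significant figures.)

I ≈ 0.297 mA

Equivalent of the parallel group: R_p = 7.044 Ω.
V_A by voltage divider: V_A = 24.3 × 7.044/(10.4 + 7.044) = 9.812 mV.
I(R_C) = V_A / R_C = 9.812/33.0 = 0.2973 mA.
(Equivalently: I_total = 1.393 mA, then current-divider fraction G_k/ΣG = 0.2134.)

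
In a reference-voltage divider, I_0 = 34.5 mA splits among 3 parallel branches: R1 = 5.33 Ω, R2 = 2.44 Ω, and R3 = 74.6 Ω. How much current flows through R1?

I ≈ 10.6 mA

Total conductance ΣG = 1/5.33 + 1/2.44 + 1/74.6 = 0.6109 (units of 1/Ω).
By the current-divider rule, I = I_0 · G_k/ΣG = 34.5 × 0.3071 = 10.60 mA.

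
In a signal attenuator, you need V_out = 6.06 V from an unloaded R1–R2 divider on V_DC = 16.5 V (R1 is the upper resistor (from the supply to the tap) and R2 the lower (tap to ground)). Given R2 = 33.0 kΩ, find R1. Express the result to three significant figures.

R1 ≈ 56.9 kΩ

The divider ratio is R2/(R1+R2) = 6.06/16.5 = 0.3673.
R1 = R2·(1/k − 1) = 33.0 × 1.723 = 56.85 kΩ.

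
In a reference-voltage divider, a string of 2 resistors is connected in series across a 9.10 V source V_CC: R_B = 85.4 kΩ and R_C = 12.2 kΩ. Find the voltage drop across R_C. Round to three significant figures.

V ≈ 1.14 V

ΣR = 85.4 + 12.2 = 97.60 kΩ.
By the voltage-divider rule, V = 9.10 × 12.20/97.60 = 1.137 V.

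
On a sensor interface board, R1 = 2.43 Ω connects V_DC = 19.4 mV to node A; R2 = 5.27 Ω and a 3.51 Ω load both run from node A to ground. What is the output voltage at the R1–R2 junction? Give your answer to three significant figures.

V_out ≈ 9.01 mV

R2 ‖ R_L = (5.27 × 3.51)/(5.27 + 3.51) = 2.107 Ω.
Voltage divider with the loaded lower leg: V_out = 19.4 × 2.107/(2.43 + 2.107) = 19.4 × 0.4644 = 9.009 mV.
(Unloaded it would be 13.3 mV; the load pulls it down.)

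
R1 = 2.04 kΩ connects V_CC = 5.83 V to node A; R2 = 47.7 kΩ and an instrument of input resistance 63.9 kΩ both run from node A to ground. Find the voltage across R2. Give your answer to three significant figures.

The load sits in parallel with R2, giving an effective lower resistance R2' = R2·R_L/(R2+R_L) = 27.31 kΩ.
Now apply the divider: V_out = 5.83 × 0.9305 = 5.425 V.
(Unloaded it would be 5.59 V; the load pulls it down.)

V_out ≈ 5.42 V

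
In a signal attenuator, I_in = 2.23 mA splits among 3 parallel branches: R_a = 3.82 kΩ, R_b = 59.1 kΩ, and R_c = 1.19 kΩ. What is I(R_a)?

Total conductance ΣG = 1/3.82 + 1/59.1 + 1/1.19 = 1.119 (units of 1/kΩ).
By the current-divider rule, I = I_in · G_k/ΣG = 2.23 × 0.2339 = 0.5217 mA.

I ≈ 0.522 mA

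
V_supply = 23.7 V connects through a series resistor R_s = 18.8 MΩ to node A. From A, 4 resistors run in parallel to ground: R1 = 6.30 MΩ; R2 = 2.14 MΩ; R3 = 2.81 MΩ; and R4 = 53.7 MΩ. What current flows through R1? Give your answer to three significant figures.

I ≈ 0.190 µA

Equivalent of the parallel group: R_p = 0.9995 MΩ.
Node voltage V_A = V_supply · R_p/(R_s + R_p) = 23.7 × 0.05048 = 1.196 V.
Branch current I = V_A/R1 = 1.196/6.30 = 0.1899 µA.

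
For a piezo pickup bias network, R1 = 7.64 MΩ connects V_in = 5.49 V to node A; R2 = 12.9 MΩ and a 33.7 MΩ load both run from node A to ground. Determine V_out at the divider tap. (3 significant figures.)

The load sits in parallel with R2, giving an effective lower resistance R2' = R2·R_L/(R2+R_L) = 9.329 MΩ.
Then V_out = V_in · R2'/(R1 + R2') = 5.49 × 9.329/16.97 = 3.018 V.
(Unloaded it would be 3.45 V; the load pulls it down.)

V_out ≈ 3.02 V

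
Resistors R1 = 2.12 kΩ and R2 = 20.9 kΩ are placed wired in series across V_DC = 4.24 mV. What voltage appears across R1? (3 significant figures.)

Total series resistance ΣR = 2.12 + 20.9 = 23.02 kΩ.
V = V_DC · R/ΣR = 4.24 × 0.09209 = 0.3905 mV.

V ≈ 0.390 mV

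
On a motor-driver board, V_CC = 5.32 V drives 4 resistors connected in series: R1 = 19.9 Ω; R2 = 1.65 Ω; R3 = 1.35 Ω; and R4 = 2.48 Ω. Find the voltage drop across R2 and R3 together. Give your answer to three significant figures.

Total series resistance ΣR = 19.9 + 1.65 + 1.35 + 2.48 = 25.38 Ω.
R_{R2..R3} = 1.65 + 1.35 = 3.000 Ω.
V = V_CC · R/ΣR = 5.32 × 0.1182 = 0.6288 V.

V ≈ 0.629 V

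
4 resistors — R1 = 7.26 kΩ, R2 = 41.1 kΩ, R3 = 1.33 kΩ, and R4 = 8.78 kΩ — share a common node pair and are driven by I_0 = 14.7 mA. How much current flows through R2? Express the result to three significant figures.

I ≈ 0.348 mA

Conductances: ΣG = 1/7.26 + 1/41.1 + 1/1.33 + 1/8.78 = 1.028 (1/kΩ).
R2 takes the fraction G_k/ΣG = 0.02433/1.028 = 0.02367, so I = 14.7 × 0.02367 = 0.3480 mA.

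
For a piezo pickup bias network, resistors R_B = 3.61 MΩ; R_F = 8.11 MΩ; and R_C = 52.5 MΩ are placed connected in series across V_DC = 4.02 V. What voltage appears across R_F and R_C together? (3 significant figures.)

ΣR = 3.61 + 8.11 + 52.5 = 64.22 MΩ.
R_{R_F..R_C} = 8.11 + 52.5 = 60.61 MΩ.
Voltage divider: V = V_DC · (60.61 / 64.22) = 4.02 × 0.9438 = 3.794 V.

V ≈ 3.79 V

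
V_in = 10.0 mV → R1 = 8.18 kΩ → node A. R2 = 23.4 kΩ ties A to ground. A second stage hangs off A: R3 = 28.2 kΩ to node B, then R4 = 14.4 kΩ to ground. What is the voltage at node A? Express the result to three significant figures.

V_A ≈ 6.49 mV

The second stage (R3 + R4 = 42.60 kΩ) loads node A in parallel with R2.
Effective lower resistance at A: R2 ‖ 42.60 = 15.10 kΩ.
So V_A = 10.0 × 0.6487 = 6.487 mV.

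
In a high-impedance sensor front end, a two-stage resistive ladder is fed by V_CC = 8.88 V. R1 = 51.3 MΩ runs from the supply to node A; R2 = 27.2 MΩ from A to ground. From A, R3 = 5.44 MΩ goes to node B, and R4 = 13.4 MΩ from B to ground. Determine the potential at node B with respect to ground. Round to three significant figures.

The second stage (R3 + R4 = 18.84 MΩ) loads node A in parallel with R2.
Effective lower resistance at A: R2 ‖ 18.84 = 11.13 MΩ.
V_A = 8.88 × 11.13/(51.3 + 11.13) = 1.583 V.
Stage 2 is unloaded, so V_B = V_A · R4/(R3+R4) = 1.583 × 13.4/18.84 = 1.126 V.

V_B ≈ 1.13 V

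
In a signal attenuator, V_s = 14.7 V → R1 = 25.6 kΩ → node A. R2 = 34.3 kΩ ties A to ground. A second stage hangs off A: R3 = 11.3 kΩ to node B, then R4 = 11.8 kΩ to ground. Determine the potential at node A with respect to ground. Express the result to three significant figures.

V_A ≈ 5.15 V

Looking into the second stage from A: R3 + R4 = 23.10 kΩ appears in parallel with R2.
R2 ‖ (R3+R4) = 13.80 kΩ.
So V_A = 14.7 × 0.3503 = 5.150 V.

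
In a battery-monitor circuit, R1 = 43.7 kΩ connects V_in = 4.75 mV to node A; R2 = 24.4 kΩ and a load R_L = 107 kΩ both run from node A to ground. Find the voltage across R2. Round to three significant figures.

First combine the lower leg with the load: R2 ‖ R_L = 19.87 kΩ.
Voltage divider with the loaded lower leg: V_out = 4.75 × 19.87/(43.7 + 19.87) = 4.75 × 0.3126 = 1.485 mV.

V_out ≈ 1.48 mV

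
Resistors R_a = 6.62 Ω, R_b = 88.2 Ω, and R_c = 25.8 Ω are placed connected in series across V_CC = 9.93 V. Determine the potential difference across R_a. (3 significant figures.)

V ≈ 0.545 V

ΣR = 6.62 + 88.2 + 25.8 = 120.6 Ω.
V = V_CC · R/ΣR = 9.93 × 0.05488 = 0.5450 V.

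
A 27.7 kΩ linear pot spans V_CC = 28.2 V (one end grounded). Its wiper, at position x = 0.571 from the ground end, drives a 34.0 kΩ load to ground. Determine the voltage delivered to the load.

The pot divides into 11.88 kΩ above the wiper and 15.82 kΩ below.
R_L loads the lower segment: effective lower R = 10.79 kΩ.
V_out = 28.2 × 10.79/(11.88 + 10.79) = 13.42 V.

V_out ≈ 13.4 V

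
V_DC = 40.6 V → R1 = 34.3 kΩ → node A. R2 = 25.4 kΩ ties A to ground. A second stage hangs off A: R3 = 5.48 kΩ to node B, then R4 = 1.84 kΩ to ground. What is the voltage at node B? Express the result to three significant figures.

V_B ≈ 1.45 V

Node A sees R2 in parallel with the series input of stage 2, R3 + R4 = 7.320 kΩ.
R2 ‖ (R3+R4) = 5.682 kΩ.
So V_A = 40.6 × 0.1421 = 5.770 V.
Then the unloaded second divider: V_B = V_A × R4/(R3+R4) = 5.770 × 0.2514 = 1.450 V.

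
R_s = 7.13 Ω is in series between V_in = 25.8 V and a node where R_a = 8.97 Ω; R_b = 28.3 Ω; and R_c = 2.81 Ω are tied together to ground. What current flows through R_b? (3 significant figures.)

I ≈ 0.199 A

Combine the parallel branches: R_p = (1/8.97 + 1/28.3 + 1/2.81)⁻¹ = 1.989 Ω.
V_A by voltage divider: V_A = 25.8 × 1.989/(7.13 + 1.989) = 5.628 V.
I(R_b) = V_A / R_b = 5.628/28.3 = 0.1989 A.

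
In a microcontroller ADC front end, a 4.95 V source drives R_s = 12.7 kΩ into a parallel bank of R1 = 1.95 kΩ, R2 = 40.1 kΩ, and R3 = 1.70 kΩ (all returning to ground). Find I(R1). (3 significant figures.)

I ≈ 0.166 mA

Equivalent of the parallel group: R_p = 0.8881 kΩ.
Node voltage V_A = V_in · R_p/(R_s + R_p) = 4.95 × 0.06536 = 0.3235 V.
I(R1) = V_A / R1 = 0.3235/1.95 = 0.1659 mA.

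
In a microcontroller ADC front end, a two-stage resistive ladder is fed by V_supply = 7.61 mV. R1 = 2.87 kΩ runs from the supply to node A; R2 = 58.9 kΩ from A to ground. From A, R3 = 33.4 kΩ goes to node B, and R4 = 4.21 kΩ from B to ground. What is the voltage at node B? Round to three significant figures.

The second stage (R3 + R4 = 37.61 kΩ) loads node A in parallel with R2.
Effective lower resistance at A: R2 ‖ 37.61 = 22.95 kΩ.
So V_A = 7.61 × 0.8889 = 6.764 mV.
Then the unloaded second divider: V_B = V_A × R4/(R3+R4) = 6.764 × 0.1119 = 0.7572 mV.

V_B ≈ 0.757 mV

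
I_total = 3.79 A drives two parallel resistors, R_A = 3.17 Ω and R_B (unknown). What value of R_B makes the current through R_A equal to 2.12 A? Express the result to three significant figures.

R_B ≈ 4.02 Ω

The fraction through R_A equals R_B/(R_A+R_B).
With f = 0.5594, R_B = R_A · f/(1−f) = 3.17 × 1.269 = 4.024 Ω.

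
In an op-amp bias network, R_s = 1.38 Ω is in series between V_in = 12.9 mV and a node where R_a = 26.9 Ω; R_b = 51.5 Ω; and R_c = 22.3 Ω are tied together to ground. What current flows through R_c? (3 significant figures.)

I ≈ 0.507 mA

Equivalent of the parallel group: R_p = 9.859 Ω.
V_A = 12.9 × 9.859/11.24 = 11.32 mV.
Branch current I = V_A/R_c = 11.32/22.3 = 0.5074 mA.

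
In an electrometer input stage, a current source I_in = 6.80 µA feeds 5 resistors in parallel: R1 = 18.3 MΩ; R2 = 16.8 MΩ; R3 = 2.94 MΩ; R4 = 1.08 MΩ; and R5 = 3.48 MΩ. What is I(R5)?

I ≈ 1.17 µA

ΣG = 1/18.3 + 1/16.8 + 1/2.94 + 1/1.08 + 1/3.48 = 1.668.
Current divider: I(R5) = I_in · G_k/ΣG = 6.80 × (0.2874/1.668) = 6.80 × 0.1723 = 1.172 µA.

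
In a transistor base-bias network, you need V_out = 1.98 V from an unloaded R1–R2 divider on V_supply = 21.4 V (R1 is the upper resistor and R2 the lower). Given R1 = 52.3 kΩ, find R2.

V_out/V_supply = R2/(R1+R2) = 0.09252.
So R2 = R1 · V_out/(V_supply − V_out) = 52.3 × 1.98/(21.4 − 1.98) = 52.3 × 0.1020 = 5.332 kΩ.

R2 ≈ 5.33 kΩ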